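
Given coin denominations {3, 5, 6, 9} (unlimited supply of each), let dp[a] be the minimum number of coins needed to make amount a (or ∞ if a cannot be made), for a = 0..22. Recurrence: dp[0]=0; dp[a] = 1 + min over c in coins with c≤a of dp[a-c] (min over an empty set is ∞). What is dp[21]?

3

 a  0  1  2  3  4  5  6  7  8  9 10 11 12 13 14 15 16 17 18 19 20 21 22
dp  0  -  -  1  -  1  1  -  2  1  2  2  2  3  2  2  3  3  2  3  3  3  4
(- denotes ∞ / unreachable)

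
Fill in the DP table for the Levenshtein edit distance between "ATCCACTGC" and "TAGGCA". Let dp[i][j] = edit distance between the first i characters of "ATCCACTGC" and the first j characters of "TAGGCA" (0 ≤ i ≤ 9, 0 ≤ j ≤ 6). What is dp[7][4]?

   ''  T  A  G  G  C  A
''  0  1  2  3  4  5  6
 A  1  1  1  2  3  4  5
 T  2  1  2  2  3  4  5
 C  3  2  2  3  3  3  4
 C  4  3  3  3  4  3  4
 A  5  4  3  4  4  4  3
 C  6  5  4  4  5  4  4
 T  7  6  5  5  5  5  5
 G  8  7  6  5  5  6  6
 C  9  8  7  6  6  5  6

5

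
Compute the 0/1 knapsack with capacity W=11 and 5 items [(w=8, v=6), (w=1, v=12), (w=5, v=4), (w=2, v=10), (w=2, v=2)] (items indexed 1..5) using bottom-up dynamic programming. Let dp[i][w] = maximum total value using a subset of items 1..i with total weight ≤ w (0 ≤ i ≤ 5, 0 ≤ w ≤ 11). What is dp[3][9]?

i\w   0   1   2   3   4   5   6   7   8   9  10  11
  0   0   0   0   0   0   0   0   0   0   0   0   0
  1   0   0   0   0   0   0   0   0   6   6   6   6
  2   0  12  12  12  12  12  12  12  12  18  18  18
  3   0  12  12  12  12  12  16  16  16  18  18  18
  4   0  12  12  22  22  22  22  22  26  26  26  28
  5   0  12  12  22  22  24  24  24  26  26  28  28

18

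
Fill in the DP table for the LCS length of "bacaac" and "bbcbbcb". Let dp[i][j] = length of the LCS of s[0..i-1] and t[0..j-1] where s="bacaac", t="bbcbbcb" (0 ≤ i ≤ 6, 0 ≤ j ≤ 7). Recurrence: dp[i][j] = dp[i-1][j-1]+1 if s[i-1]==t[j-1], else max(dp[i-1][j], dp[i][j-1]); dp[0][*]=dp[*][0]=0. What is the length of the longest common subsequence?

   ''  b  b  c  b  b  c  b
''  0  0  0  0  0  0  0  0
 b  0  1  1  1  1  1  1  1
 a  0  1  1  1  1  1  1  1
 c  0  1  1  2  2  2  2  2
 a  0  1  1  2  2  2  2  2
 a  0  1  1  2  2  2  2  2
 c  0  1  1  2  2  2  3  3

3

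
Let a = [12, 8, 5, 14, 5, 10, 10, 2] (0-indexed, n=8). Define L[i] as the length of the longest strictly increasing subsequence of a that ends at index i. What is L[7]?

   i    0    1    2    3    4    5    6    7
a[i]   12    8    5   14    5   10   10    2
L[i]    1    1    1    2    1    2    2    1

1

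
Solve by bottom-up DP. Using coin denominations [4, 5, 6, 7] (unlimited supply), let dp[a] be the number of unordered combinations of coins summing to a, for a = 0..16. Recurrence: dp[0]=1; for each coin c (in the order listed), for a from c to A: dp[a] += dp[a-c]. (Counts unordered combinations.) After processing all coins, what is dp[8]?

1

after  coin     0     1     2     3     4     5     6     7     8     9    10    11    12    13    14    15    16
          4     1     0     0     0     1     0     0     0     1     0     0     0     1     0     0     0     1
          5     1     0     0     0     1     1     0     0     1     1     1     0     1     1     1     1     1
          6     1     0     0     0     1     1     1     0     1     1     2     1     2     1     2     2     3
          7     1     0     0     0     1     1     1     1     1     1     2     2     3     2     3     3     4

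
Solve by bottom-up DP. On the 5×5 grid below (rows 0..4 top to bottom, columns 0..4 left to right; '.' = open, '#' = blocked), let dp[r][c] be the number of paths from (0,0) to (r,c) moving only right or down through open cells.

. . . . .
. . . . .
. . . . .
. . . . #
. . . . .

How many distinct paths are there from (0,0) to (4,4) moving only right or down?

35

r\c   0   1   2   3   4
  0   1   1   1   1   1
  1   1   2   3   4   5
  2   1   3   6  10  15
  3   1   4  10  20   0
  4   1   5  15  35  35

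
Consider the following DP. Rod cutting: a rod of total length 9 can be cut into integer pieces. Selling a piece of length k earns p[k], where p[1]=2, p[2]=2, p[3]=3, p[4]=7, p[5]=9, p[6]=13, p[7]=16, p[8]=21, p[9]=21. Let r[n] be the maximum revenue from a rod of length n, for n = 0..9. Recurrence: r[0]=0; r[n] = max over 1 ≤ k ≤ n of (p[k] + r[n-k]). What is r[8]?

   n    0    1    2    3    4    5    6    7    8    9
r[n]    0    2    4    6    8   10   13   16   21   23

21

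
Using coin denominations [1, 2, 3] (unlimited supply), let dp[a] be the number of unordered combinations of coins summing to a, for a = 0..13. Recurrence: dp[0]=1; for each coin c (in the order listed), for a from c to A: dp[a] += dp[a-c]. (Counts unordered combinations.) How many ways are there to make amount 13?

21

after  coin     0     1     2     3     4     5     6     7     8     9    10    11    12    13
          1     1     1     1     1     1     1     1     1     1     1     1     1     1     1
          2     1     1     2     2     3     3     4     4     5     5     6     6     7     7
          3     1     1     2     3     4     5     7     8    10    12    14    16    19    21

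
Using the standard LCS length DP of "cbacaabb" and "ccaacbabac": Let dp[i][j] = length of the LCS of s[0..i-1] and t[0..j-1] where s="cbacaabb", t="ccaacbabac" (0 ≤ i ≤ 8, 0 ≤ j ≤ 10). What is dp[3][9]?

   ''  c  c  a  a  c  b  a  b  a  c
''  0  0  0  0  0  0  0  0  0  0  0
 c  0  1  1  1  1  1  1  1  1  1  1
 b  0  1  1  1  1  1  2  2  2  2  2
 a  0  1  1  2  2  2  2  3  3  3  3
 c  0  1  2  2  2  3  3  3  3  3  4
 a  0  1  2  3  3  3  3  4  4  4  4
 a  0  1  2  3  4  4  4  4  4  5  5
 b  0  1  2  3  4  4  5  5  5  5  5
 b  0  1  2  3  4  4  5  5  6  6  6

3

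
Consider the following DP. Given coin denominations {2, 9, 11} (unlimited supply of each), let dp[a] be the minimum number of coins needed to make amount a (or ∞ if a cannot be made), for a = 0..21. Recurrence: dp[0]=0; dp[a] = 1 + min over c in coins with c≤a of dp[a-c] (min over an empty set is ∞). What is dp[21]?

 a  0  1  2  3  4  5  6  7  8  9 10 11 12 13 14 15 16 17 18 19 20 21
dp  0  -  1  -  2  -  3  -  4  1  5  1  6  2  7  3  8  4  2  5  2  6
(- denotes ∞ / unreachable)

6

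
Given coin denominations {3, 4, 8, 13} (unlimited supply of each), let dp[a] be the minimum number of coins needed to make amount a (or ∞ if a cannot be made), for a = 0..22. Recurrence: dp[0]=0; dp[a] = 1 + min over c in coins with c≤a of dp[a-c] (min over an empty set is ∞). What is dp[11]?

2

 a  0  1  2  3  4  5  6  7  8  9 10 11 12 13 14 15 16 17 18 19 20 21 22
dp  0  -  -  1  1  -  2  2  1  3  3  2  2  1  3  3  2  2  4  3  3  2  4
(- denotes ∞ / unreachable)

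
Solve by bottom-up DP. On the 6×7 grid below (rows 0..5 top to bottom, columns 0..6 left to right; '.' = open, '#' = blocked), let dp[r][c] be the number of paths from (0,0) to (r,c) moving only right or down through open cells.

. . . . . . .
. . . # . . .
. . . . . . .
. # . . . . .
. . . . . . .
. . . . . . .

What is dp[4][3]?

19

r\c   0   1   2   3   4   5   6
  0   1   1   1   1   1   1   1
  1   1   2   3   0   1   2   3
  2   1   3   6   6   7   9  12
  3   1   0   6  12  19  28  40
  4   1   1   7  19  38  66 106
  5   1   2   9  28  66 132 238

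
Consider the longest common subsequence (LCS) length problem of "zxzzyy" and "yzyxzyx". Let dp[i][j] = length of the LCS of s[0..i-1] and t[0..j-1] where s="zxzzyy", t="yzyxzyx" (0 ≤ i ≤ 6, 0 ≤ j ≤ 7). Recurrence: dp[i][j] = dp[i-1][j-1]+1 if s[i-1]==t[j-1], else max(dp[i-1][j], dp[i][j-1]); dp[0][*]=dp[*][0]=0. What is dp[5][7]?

4

   ''  y  z  y  x  z  y  x
''  0  0  0  0  0  0  0  0
 z  0  0  1  1  1  1  1  1
 x  0  0  1  1  2  2  2  2
 z  0  0  1  1  2  3  3  3
 z  0  0  1  1  2  3  3  3
 y  0  1  1  2  2  3  4  4
 y  0  1  1  2  2  3  4  4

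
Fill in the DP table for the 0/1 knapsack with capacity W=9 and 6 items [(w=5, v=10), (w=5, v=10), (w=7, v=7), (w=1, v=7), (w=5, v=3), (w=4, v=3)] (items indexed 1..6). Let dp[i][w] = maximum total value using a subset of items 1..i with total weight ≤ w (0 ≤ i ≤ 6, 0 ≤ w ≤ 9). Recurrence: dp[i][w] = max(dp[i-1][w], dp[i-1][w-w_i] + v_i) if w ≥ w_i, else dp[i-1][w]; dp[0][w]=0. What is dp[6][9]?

i\w   0   1   2   3   4   5   6   7   8   9
  0   0   0   0   0   0   0   0   0   0   0
  1   0   0   0   0   0  10  10  10  10  10
  2   0   0   0   0   0  10  10  10  10  10
  3   0   0   0   0   0  10  10  10  10  10
  4   0   7   7   7   7  10  17  17  17  17
  5   0   7   7   7   7  10  17  17  17  17
  6   0   7   7   7   7  10  17  17  17  17

17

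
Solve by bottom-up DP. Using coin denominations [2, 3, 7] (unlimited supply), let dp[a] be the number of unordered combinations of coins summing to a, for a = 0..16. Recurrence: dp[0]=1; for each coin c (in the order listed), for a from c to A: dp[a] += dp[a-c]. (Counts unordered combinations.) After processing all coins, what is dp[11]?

3

after  coin     0     1     2     3     4     5     6     7     8     9    10    11    12    13    14    15    16
          2     1     0     1     0     1     0     1     0     1     0     1     0     1     0     1     0     1
          3     1     0     1     1     1     1     2     1     2     2     2     2     3     2     3     3     3
          7     1     0     1     1     1     1     2     2     2     3     3     3     4     4     5     5     6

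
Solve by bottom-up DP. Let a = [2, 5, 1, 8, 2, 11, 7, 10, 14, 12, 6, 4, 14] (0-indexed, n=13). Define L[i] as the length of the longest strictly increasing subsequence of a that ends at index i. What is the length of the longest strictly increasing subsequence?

6

   i    0    1    2    3    4    5    6    7    8    9   10   11   12
a[i]    2    5    1    8    2   11    7   10   14   12    6    4   14
L[i]    1    2    1    3    2    4    3    4    5    5    3    3    6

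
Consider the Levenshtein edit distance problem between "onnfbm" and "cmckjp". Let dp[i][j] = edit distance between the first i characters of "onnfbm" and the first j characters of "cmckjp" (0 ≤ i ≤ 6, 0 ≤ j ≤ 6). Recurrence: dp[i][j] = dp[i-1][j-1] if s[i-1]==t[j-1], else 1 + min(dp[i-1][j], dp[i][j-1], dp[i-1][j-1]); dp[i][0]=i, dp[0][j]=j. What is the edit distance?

6

   ''  c  m  c  k  j  p
''  0  1  2  3  4  5  6
 o  1  1  2  3  4  5  6
 n  2  2  2  3  4  5  6
 n  3  3  3  3  4  5  6
 f  4  4  4  4  4  5  6
 b  5  5  5  5  5  5  6
 m  6  6  5  6  6  6  6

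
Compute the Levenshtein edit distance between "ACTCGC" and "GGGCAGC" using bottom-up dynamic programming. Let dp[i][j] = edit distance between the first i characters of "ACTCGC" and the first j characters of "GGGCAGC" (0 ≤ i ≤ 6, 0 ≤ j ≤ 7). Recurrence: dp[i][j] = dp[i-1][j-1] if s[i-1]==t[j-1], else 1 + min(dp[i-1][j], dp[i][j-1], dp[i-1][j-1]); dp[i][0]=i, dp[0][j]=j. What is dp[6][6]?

5

   ''  G  G  G  C  A  G  C
''  0  1  2  3  4  5  6  7
 A  1  1  2  3  4  4  5  6
 C  2  2  2  3  3  4  5  5
 T  3  3  3  3  4  4  5  6
 C  4  4  4  4  3  4  5  5
 G  5  4  4  4  4  4  4  5
 C  6  5  5  5  4  5  5  4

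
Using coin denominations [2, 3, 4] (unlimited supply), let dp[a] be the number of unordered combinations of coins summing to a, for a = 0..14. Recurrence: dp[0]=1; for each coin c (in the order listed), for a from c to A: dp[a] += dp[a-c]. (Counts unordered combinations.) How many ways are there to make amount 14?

8

after  coin     0     1     2     3     4     5     6     7     8     9    10    11    12    13    14
          2     1     0     1     0     1     0     1     0     1     0     1     0     1     0     1
          3     1     0     1     1     1     1     2     1     2     2     2     2     3     2     3
          4     1     0     1     1     2     1     3     2     4     3     5     4     7     5     8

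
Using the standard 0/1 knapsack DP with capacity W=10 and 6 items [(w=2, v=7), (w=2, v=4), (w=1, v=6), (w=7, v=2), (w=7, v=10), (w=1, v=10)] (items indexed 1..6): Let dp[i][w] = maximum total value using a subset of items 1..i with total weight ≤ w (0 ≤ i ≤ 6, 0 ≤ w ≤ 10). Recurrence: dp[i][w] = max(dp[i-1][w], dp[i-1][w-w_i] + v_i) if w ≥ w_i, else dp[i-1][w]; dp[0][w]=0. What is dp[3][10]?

i\w   0   1   2   3   4   5   6   7   8   9  10
  0   0   0   0   0   0   0   0   0   0   0   0
  1   0   0   7   7   7   7   7   7   7   7   7
  2   0   0   7   7  11  11  11  11  11  11  11
  3   0   6   7  13  13  17  17  17  17  17  17
  4   0   6   7  13  13  17  17  17  17  17  17
  5   0   6   7  13  13  17  17  17  17  17  23
  6   0  10  16  17  23  23  27  27  27  27  27

17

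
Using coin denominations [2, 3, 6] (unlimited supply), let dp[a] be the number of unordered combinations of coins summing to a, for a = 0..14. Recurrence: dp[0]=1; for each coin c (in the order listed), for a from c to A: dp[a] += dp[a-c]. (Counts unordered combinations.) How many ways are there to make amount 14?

6

after  coin     0     1     2     3     4     5     6     7     8     9    10    11    12    13    14
          2     1     0     1     0     1     0     1     0     1     0     1     0     1     0     1
          3     1     0     1     1     1     1     2     1     2     2     2     2     3     2     3
          6     1     0     1     1     1     1     3     1     3     3     3     3     6     3     6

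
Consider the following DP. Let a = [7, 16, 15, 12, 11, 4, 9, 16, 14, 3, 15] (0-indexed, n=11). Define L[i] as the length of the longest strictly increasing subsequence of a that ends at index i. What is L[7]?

3

   i    0    1    2    3    4    5    6    7    8    9   10
a[i]    7   16   15   12   11    4    9   16   14    3   15
L[i]    1    2    2    2    2    1    2    3    3    1    4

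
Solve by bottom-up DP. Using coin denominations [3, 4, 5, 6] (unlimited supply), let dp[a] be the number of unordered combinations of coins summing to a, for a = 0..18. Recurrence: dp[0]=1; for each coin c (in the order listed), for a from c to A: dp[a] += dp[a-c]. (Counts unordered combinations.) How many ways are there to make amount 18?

10

after  coin     0     1     2     3     4     5     6     7     8     9    10    11    12    13    14    15    16    17    18
          3     1     0     0     1     0     0     1     0     0     1     0     0     1     0     0     1     0     0     1
          4     1     0     0     1     1     0     1     1     1     1     1     1     2     1     1     2     2     1     2
          5     1     0     0     1     1     1     1     1     2     2     2     2     3     3     3     4     4     4     5
          6     1     0     0     1     1     1     2     1     2     3     3     3     5     4     5     7     7     7    10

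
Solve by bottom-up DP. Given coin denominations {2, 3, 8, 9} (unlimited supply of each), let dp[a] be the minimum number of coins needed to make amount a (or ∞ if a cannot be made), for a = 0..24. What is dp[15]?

3

 a  0  1  2  3  4  5  6  7  8  9 10 11 12 13 14 15 16 17 18 19 20 21 22 23 24
dp  0  -  1  1  2  2  2  3  1  1  2  2  2  3  3  3  2  2  2  3  3  3  4  4  3
(- denotes ∞ / unreachable)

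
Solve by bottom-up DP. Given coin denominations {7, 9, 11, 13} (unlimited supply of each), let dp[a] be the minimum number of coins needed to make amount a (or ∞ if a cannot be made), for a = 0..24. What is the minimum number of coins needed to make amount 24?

 a  0  1  2  3  4  5  6  7  8  9 10 11 12 13 14 15 16 17 18 19 20 21 22 23 24
dp  0  -  -  -  -  -  -  1  -  1  -  1  -  1  2  -  2  -  2  -  2  3  2  3  2
(- denotes ∞ / unreachable)

2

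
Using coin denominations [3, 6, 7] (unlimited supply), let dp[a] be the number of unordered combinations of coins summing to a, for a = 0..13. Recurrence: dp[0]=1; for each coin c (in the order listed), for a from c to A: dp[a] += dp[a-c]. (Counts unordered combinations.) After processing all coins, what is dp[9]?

2

after  coin     0     1     2     3     4     5     6     7     8     9    10    11    12    13
          3     1     0     0     1     0     0     1     0     0     1     0     0     1     0
          6     1     0     0     1     0     0     2     0     0     2     0     0     3     0
          7     1     0     0     1     0     0     2     1     0     2     1     0     3     2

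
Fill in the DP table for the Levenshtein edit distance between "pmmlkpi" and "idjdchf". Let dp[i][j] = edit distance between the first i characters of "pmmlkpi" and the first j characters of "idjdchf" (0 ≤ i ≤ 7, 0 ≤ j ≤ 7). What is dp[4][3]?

   ''  i  d  j  d  c  h  f
''  0  1  2  3  4  5  6  7
 p  1  1  2  3  4  5  6  7
 m  2  2  2  3  4  5  6  7
 m  3  3  3  3  4  5  6  7
 l  4  4  4  4  4  5  6  7
 k  5  5  5  5  5  5  6  7
 p  6  6  6  6  6  6  6  7
 i  7  6  7  7  7  7  7  7

4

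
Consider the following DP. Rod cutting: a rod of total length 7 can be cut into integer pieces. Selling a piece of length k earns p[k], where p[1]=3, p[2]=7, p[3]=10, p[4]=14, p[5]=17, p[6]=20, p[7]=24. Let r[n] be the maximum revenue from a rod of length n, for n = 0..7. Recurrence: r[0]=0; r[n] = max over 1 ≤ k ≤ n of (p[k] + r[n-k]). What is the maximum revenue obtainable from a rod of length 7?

24

   n    0    1    2    3    4    5    6    7
r[n]    0    3    7   10   14   17   21   24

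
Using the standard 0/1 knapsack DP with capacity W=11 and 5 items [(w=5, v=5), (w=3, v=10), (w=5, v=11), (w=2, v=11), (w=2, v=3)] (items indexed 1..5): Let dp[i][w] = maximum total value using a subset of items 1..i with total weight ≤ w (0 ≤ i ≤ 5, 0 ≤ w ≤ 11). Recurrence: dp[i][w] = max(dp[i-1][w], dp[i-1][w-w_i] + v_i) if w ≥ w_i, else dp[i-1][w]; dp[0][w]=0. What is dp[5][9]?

i\w   0   1   2   3   4   5   6   7   8   9  10  11
  0   0   0   0   0   0   0   0   0   0   0   0   0
  1   0   0   0   0   0   5   5   5   5   5   5   5
  2   0   0   0  10  10  10  10  10  15  15  15  15
  3   0   0   0  10  10  11  11  11  21  21  21  21
  4   0   0  11  11  11  21  21  22  22  22  32  32
  5   0   0  11  11  14  21  21  24  24  25  32  32

25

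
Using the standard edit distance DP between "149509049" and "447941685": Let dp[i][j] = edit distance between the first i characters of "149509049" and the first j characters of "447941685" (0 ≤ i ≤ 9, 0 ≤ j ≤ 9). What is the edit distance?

   ''  4  4  7  9  4  1  6  8  5
''  0  1  2  3  4  5  6  7  8  9
 1  1  1  2  3  4  5  5  6  7  8
 4  2  1  1  2  3  4  5  6  7  8
 9  3  2  2  2  2  3  4  5  6  7
 5  4  3  3  3  3  3  4  5  6  6
 0  5  4  4  4  4  4  4  5  6  7
 9  6  5  5  5  4  5  5  5  6  7
 0  7  6  6  6  5  5  6  6  6  7
 4  8  7  6  7  6  5  6  7  7  7
 9  9  8  7  7  7  6  6  7  8  8

8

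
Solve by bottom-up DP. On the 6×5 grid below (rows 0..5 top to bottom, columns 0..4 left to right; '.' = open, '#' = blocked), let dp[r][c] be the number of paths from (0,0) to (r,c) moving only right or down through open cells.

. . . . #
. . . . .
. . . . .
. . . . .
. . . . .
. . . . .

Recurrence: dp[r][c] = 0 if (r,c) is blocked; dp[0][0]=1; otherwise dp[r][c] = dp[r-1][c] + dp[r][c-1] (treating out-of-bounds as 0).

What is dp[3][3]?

20

r\c   0   1   2   3   4
  0   1   1   1   1   0
  1   1   2   3   4   4
  2   1   3   6  10  14
  3   1   4  10  20  34
  4   1   5  15  35  69
  5   1   6  21  56 125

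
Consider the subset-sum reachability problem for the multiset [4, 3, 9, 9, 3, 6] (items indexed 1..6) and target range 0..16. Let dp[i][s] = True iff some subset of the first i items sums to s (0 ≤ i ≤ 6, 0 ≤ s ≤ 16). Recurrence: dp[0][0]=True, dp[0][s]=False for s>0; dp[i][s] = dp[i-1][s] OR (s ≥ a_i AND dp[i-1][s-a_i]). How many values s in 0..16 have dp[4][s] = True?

i\s   0   1   2   3   4   5   6   7   8   9  10  11  12  13  14  15  16
  0   T   F   F   F   F   F   F   F   F   F   F   F   F   F   F   F   F
  1   T   F   F   F   T   F   F   F   F   F   F   F   F   F   F   F   F
  2   T   F   F   T   T   F   F   T   F   F   F   F   F   F   F   F   F
  3   T   F   F   T   T   F   F   T   F   T   F   F   T   T   F   F   T
  4   T   F   F   T   T   F   F   T   F   T   F   F   T   T   F   F   T
  5   T   F   F   T   T   F   T   T   F   T   T   F   T   T   F   T   T
  6   T   F   F   T   T   F   T   T   F   T   T   F   T   T   F   T   T

8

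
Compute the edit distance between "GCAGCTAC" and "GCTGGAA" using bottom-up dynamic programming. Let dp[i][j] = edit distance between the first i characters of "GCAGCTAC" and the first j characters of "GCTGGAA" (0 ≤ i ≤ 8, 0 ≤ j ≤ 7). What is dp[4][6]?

   ''  G  C  T  G  G  A  A
''  0  1  2  3  4  5  6  7
 G  1  0  1  2  3  4  5  6
 C  2  1  0  1  2  3  4  5
 A  3  2  1  1  2  3  3  4
 G  4  3  2  2  1  2  3  4
 C  5  4  3  3  2  2  3  4
 T  6  5  4  3  3  3  3  4
 A  7  6  5  4  4  4  3  3
 C  8  7  6  5  5  5  4  4

3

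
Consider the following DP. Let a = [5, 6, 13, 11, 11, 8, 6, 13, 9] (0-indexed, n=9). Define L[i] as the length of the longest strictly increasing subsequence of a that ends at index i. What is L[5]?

3

   i    0    1    2    3    4    5    6    7    8
a[i]    5    6   13   11   11    8    6   13    9
L[i]    1    2    3    3    3    3    2    4    4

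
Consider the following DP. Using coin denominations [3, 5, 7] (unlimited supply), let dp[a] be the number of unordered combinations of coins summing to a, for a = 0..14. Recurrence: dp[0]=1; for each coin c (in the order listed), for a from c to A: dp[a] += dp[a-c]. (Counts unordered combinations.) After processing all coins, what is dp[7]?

after  coin     0     1     2     3     4     5     6     7     8     9    10    11    12    13    14
          3     1     0     0     1     0     0     1     0     0     1     0     0     1     0     0
          5     1     0     0     1     0     1     1     0     1     1     1     1     1     1     1
          7     1     0     0     1     0     1     1     1     1     1     2     1     2     2     2

1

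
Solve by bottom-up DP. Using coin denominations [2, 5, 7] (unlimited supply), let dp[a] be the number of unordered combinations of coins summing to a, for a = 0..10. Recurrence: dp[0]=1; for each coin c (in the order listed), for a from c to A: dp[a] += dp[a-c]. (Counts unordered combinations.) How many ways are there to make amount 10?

2

after  coin     0     1     2     3     4     5     6     7     8     9    10
          2     1     0     1     0     1     0     1     0     1     0     1
          5     1     0     1     0     1     1     1     1     1     1     2
          7     1     0     1     0     1     1     1     2     1     2     2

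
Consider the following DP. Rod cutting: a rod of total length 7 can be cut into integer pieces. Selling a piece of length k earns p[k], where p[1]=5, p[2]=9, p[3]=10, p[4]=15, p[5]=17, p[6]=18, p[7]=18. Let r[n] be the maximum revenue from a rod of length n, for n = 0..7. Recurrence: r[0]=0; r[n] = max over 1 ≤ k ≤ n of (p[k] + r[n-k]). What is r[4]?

20

   n    0    1    2    3    4    5    6    7
r[n]    0    5   10   15   20   25   30   35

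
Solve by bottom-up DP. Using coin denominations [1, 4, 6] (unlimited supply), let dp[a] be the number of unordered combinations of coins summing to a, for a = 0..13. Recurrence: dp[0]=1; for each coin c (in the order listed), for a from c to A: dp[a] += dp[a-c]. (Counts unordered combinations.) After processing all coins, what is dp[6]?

3

after  coin     0     1     2     3     4     5     6     7     8     9    10    11    12    13
          1     1     1     1     1     1     1     1     1     1     1     1     1     1     1
          4     1     1     1     1     2     2     2     2     3     3     3     3     4     4
          6     1     1     1     1     2     2     3     3     4     4     5     5     7     7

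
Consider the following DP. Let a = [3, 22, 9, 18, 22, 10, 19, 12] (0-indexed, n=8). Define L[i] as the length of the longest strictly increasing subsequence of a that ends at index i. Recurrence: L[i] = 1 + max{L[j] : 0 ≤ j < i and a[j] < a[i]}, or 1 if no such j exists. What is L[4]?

   i    0    1    2    3    4    5    6    7
a[i]    3   22    9   18   22   10   19   12
L[i]    1    2    2    3    4    3    4    4

4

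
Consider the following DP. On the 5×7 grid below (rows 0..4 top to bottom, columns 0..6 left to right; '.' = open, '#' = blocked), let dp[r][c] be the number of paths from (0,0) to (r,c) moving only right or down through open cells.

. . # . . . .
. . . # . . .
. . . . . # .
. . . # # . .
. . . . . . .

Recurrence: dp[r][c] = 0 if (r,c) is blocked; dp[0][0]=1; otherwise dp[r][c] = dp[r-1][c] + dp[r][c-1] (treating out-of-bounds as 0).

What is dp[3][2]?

9

r\c   0   1   2   3   4   5   6
  0   1   1   0   0   0   0   0
  1   1   2   2   0   0   0   0
  2   1   3   5   5   5   0   0
  3   1   4   9   0   0   0   0
  4   1   5  14  14  14  14  14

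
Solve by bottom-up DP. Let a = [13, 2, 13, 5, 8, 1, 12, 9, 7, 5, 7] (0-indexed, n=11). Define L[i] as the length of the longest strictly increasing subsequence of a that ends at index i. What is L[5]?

   i    0    1    2    3    4    5    6    7    8    9   10
a[i]   13    2   13    5    8    1   12    9    7    5    7
L[i]    1    1    2    2    3    1    4    4    3    2    3

1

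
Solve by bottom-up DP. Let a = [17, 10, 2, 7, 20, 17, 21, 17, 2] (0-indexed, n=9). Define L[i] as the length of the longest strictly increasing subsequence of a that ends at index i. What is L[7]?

   i    0    1    2    3    4    5    6    7    8
a[i]   17   10    2    7   20   17   21   17    2
L[i]    1    1    1    2    3    3    4    3    1

3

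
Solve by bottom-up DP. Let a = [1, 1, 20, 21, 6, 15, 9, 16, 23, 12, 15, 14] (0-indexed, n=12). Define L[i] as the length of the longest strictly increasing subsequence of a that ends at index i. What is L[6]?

3

   i    0    1    2    3    4    5    6    7    8    9   10   11
a[i]    1    1   20   21    6   15    9   16   23   12   15   14
L[i]    1    1    2    3    2    3    3    4    5    4    5    5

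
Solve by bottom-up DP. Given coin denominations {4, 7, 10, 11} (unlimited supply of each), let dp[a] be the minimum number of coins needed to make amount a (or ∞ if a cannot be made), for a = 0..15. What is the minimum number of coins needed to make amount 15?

2

 a  0  1  2  3  4  5  6  7  8  9 10 11 12 13 14 15
dp  0  -  -  -  1  -  -  1  2  -  1  1  3  -  2  2
(- denotes ∞ / unreachable)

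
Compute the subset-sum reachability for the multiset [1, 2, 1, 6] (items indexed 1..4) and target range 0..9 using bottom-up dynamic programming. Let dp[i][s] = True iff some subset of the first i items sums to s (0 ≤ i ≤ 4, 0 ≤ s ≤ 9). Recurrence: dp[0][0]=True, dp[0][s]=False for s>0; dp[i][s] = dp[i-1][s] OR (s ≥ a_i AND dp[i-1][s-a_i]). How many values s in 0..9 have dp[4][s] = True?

9

i\s   0   1   2   3   4   5   6   7   8   9
  0   T   F   F   F   F   F   F   F   F   F
  1   T   T   F   F   F   F   F   F   F   F
  2   T   T   T   T   F   F   F   F   F   F
  3   T   T   T   T   T   F   F   F   F   F
  4   T   T   T   T   T   F   T   T   T   T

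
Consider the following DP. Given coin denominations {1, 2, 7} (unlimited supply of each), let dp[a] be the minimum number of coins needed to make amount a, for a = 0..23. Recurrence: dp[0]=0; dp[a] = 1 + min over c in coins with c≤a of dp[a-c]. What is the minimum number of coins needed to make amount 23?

4

 a  0  1  2  3  4  5  6  7  8  9 10 11 12 13 14 15 16 17 18 19 20 21 22 23
dp  0  1  1  2  2  3  3  1  2  2  3  3  4  4  2  3  3  4  4  5  5  3  4  4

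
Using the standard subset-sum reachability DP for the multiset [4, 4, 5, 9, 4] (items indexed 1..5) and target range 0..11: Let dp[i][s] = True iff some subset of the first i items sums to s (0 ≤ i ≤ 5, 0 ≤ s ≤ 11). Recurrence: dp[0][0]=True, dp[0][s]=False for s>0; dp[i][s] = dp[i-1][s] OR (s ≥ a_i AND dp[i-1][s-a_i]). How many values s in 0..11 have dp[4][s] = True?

i\s   0   1   2   3   4   5   6   7   8   9  10  11
  0   T   F   F   F   F   F   F   F   F   F   F   F
  1   T   F   F   F   T   F   F   F   F   F   F   F
  2   T   F   F   F   T   F   F   F   T   F   F   F
  3   T   F   F   F   T   T   F   F   T   T   F   F
  4   T   F   F   F   T   T   F   F   T   T   F   F
  5   T   F   F   F   T   T   F   F   T   T   F   F

5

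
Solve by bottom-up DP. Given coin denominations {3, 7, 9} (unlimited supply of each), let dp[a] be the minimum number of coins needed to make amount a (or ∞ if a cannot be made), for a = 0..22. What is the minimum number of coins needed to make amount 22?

 a  0  1  2  3  4  5  6  7  8  9 10 11 12 13 14 15 16 17 18 19 20 21 22
dp  0  -  -  1  -  -  2  1  -  1  2  -  2  3  2  3  2  3  2  3  4  3  4
(- denotes ∞ / unreachable)

4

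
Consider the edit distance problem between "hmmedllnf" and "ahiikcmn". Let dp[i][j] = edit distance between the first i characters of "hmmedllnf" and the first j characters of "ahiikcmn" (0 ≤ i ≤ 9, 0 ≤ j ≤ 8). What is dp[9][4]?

9

   ''  a  h  i  i  k  c  m  n
''  0  1  2  3  4  5  6  7  8
 h  1  1  1  2  3  4  5  6  7
 m  2  2  2  2  3  4  5  5  6
 m  3  3  3  3  3  4  5  5  6
 e  4  4  4  4  4  4  5  6  6
 d  5  5  5  5  5  5  5  6  7
 l  6  6  6  6  6  6  6  6  7
 l  7  7  7  7  7  7  7  7  7
 n  8  8  8  8  8  8  8  8  7
 f  9  9  9  9  9  9  9  9  8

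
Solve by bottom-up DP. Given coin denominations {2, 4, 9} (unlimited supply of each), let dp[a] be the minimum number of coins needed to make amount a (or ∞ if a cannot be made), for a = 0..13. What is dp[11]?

2

 a  0  1  2  3  4  5  6  7  8  9 10 11 12 13
dp  0  -  1  -  1  -  2  -  2  1  3  2  3  2
(- denotes ∞ / unreachable)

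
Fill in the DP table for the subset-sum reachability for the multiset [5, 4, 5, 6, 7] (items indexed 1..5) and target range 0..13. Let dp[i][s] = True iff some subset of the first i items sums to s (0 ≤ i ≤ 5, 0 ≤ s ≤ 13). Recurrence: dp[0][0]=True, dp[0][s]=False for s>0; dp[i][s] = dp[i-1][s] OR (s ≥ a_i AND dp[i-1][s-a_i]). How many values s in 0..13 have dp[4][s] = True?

7

i\s   0   1   2   3   4   5   6   7   8   9  10  11  12  13
  0   T   F   F   F   F   F   F   F   F   F   F   F   F   F
  1   T   F   F   F   F   T   F   F   F   F   F   F   F   F
  2   T   F   F   F   T   T   F   F   F   T   F   F   F   F
  3   T   F   F   F   T   T   F   F   F   T   T   F   F   F
  4   T   F   F   F   T   T   T   F   F   T   T   T   F   F
  5   T   F   F   F   T   T   T   T   F   T   T   T   T   T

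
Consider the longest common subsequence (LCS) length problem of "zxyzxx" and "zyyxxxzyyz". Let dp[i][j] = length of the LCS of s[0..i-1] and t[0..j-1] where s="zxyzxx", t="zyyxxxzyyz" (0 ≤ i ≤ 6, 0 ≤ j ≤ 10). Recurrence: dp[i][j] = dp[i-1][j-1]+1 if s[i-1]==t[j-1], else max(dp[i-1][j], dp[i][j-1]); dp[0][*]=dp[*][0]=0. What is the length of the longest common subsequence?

4

   ''  z  y  y  x  x  x  z  y  y  z
''  0  0  0  0  0  0  0  0  0  0  0
 z  0  1  1  1  1  1  1  1  1  1  1
 x  0  1  1  1  2  2  2  2  2  2  2
 y  0  1  2  2  2  2  2  2  3  3  3
 z  0  1  2  2  2  2  2  3  3  3  4
 x  0  1  2  2  3  3  3  3  3  3  4
 x  0  1  2  2  3  4  4  4  4  4  4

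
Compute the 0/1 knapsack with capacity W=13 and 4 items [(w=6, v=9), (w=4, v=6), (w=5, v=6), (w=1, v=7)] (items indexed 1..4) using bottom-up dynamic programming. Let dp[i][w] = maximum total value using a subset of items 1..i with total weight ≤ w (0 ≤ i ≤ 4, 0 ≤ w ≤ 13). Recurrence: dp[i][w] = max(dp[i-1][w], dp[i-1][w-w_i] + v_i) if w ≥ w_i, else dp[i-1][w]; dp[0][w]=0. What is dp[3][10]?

15

i\w   0   1   2   3   4   5   6   7   8   9  10  11  12  13
  0   0   0   0   0   0   0   0   0   0   0   0   0   0   0
  1   0   0   0   0   0   0   9   9   9   9   9   9   9   9
  2   0   0   0   0   6   6   9   9   9   9  15  15  15  15
  3   0   0   0   0   6   6   9   9   9  12  15  15  15  15
  4   0   7   7   7   7  13  13  16  16  16  19  22  22  22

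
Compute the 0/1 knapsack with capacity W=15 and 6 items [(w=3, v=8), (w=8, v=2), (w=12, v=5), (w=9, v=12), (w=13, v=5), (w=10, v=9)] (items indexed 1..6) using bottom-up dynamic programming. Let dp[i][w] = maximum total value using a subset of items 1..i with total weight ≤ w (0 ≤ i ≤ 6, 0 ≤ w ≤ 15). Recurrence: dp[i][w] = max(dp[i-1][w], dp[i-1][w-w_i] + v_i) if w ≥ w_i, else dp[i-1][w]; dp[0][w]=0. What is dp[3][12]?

10

i\w   0   1   2   3   4   5   6   7   8   9  10  11  12  13  14  15
  0   0   0   0   0   0   0   0   0   0   0   0   0   0   0   0   0
  1   0   0   0   8   8   8   8   8   8   8   8   8   8   8   8   8
  2   0   0   0   8   8   8   8   8   8   8   8  10  10  10  10  10
  3   0   0   0   8   8   8   8   8   8   8   8  10  10  10  10  13
  4   0   0   0   8   8   8   8   8   8  12  12  12  20  20  20  20
  5   0   0   0   8   8   8   8   8   8  12  12  12  20  20  20  20
  6   0   0   0   8   8   8   8   8   8  12  12  12  20  20  20  20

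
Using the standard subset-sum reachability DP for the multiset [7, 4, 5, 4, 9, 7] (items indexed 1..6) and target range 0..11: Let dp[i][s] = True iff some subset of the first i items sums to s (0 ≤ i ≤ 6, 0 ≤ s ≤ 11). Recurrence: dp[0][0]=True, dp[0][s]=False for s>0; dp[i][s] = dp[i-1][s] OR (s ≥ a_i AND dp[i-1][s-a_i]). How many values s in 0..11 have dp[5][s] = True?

i\s   0   1   2   3   4   5   6   7   8   9  10  11
  0   T   F   F   F   F   F   F   F   F   F   F   F
  1   T   F   F   F   F   F   F   T   F   F   F   F
  2   T   F   F   F   T   F   F   T   F   F   F   T
  3   T   F   F   F   T   T   F   T   F   T   F   T
  4   T   F   F   F   T   T   F   T   T   T   F   T
  5   T   F   F   F   T   T   F   T   T   T   F   T
  6   T   F   F   F   T   T   F   T   T   T   F   T

7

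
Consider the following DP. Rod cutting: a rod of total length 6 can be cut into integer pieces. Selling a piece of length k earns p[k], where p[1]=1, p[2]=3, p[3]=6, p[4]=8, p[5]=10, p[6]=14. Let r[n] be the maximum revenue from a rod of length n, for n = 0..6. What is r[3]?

6

   n    0    1    2    3    4    5    6
r[n]    0    1    3    6    8   10   14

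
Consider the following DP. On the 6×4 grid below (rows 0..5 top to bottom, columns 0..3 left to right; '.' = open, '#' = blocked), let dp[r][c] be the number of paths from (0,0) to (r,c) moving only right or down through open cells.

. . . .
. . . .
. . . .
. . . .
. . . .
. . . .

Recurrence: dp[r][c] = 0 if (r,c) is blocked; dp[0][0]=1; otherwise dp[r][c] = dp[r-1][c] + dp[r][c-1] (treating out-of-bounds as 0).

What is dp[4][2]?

r\c   0   1   2   3
  0   1   1   1   1
  1   1   2   3   4
  2   1   3   6  10
  3   1   4  10  20
  4   1   5  15  35
  5   1   6  21  56

15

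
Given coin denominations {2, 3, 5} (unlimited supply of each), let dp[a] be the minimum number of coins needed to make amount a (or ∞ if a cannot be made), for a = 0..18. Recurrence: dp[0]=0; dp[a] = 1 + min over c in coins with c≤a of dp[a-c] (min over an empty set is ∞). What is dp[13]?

 a  0  1  2  3  4  5  6  7  8  9 10 11 12 13 14 15 16 17 18
dp  0  -  1  1  2  1  2  2  2  3  2  3  3  3  4  3  4  4  4
(- denotes ∞ / unreachable)

3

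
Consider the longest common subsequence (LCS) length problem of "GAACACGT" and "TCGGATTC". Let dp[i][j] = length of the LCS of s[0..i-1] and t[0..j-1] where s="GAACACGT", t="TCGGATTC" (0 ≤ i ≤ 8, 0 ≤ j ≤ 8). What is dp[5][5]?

2

   ''  T  C  G  G  A  T  T  C
''  0  0  0  0  0  0  0  0  0
 G  0  0  0  1  1  1  1  1  1
 A  0  0  0  1  1  2  2  2  2
 A  0  0  0  1  1  2  2  2  2
 C  0  0  1  1  1  2  2  2  3
 A  0  0  1  1  1  2  2  2  3
 C  0  0  1  1  1  2  2  2  3
 G  0  0  1  2  2  2  2  2  3
 T  0  1  1  2  2  2  3  3  3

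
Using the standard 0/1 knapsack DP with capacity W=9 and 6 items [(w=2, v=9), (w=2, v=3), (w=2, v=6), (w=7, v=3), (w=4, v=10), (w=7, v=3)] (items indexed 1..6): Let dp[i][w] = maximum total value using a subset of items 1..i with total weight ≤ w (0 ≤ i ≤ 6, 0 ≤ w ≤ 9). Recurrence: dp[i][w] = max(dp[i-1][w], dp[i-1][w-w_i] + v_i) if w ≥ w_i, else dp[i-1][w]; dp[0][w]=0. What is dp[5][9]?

25

i\w   0   1   2   3   4   5   6   7   8   9
  0   0   0   0   0   0   0   0   0   0   0
  1   0   0   9   9   9   9   9   9   9   9
  2   0   0   9   9  12  12  12  12  12  12
  3   0   0   9   9  15  15  18  18  18  18
  4   0   0   9   9  15  15  18  18  18  18
  5   0   0   9   9  15  15  19  19  25  25
  6   0   0   9   9  15  15  19  19  25  25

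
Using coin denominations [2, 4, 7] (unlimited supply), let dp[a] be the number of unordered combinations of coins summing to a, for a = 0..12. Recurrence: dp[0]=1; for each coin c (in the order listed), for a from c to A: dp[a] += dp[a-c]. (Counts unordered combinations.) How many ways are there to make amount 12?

4

after  coin     0     1     2     3     4     5     6     7     8     9    10    11    12
          2     1     0     1     0     1     0     1     0     1     0     1     0     1
          4     1     0     1     0     2     0     2     0     3     0     3     0     4
          7     1     0     1     0     2     0     2     1     3     1     3     2     4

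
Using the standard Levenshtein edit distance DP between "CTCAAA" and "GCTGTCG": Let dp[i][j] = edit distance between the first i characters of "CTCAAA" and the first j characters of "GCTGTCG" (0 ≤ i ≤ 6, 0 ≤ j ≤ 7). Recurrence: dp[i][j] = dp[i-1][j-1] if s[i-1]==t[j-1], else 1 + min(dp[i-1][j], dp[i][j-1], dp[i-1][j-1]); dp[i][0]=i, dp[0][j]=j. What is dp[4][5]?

   ''  G  C  T  G  T  C  G
''  0  1  2  3  4  5  6  7
 C  1  1  1  2  3  4  5  6
 T  2  2  2  1  2  3  4  5
 C  3  3  2  2  2  3  3  4
 A  4  4  3  3  3  3  4  4
 A  5  5  4  4  4  4  4  5
 A  6  6  5  5  5  5  5  5

3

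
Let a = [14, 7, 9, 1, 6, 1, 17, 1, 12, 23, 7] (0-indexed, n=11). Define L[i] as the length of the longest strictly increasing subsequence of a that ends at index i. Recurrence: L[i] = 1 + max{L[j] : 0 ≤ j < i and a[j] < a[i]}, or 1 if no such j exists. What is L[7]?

1

   i    0    1    2    3    4    5    6    7    8    9   10
a[i]   14    7    9    1    6    1   17    1   12   23    7
L[i]    1    1    2    1    2    1    3    1    3    4    3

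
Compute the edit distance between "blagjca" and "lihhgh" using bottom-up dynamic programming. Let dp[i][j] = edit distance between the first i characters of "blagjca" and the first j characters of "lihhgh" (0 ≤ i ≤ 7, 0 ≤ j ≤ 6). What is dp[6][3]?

   ''  l  i  h  h  g  h
''  0  1  2  3  4  5  6
 b  1  1  2  3  4  5  6
 l  2  1  2  3  4  5  6
 a  3  2  2  3  4  5  6
 g  4  3  3  3  4  4  5
 j  5  4  4  4  4  5  5
 c  6  5  5  5  5  5  6
 a  7  6  6  6  6  6  6

5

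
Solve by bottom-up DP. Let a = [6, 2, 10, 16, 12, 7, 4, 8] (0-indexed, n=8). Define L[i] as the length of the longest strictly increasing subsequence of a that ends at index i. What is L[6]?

2

   i    0    1    2    3    4    5    6    7
a[i]    6    2   10   16   12    7    4    8
L[i]    1    1    2    3    3    2    2    3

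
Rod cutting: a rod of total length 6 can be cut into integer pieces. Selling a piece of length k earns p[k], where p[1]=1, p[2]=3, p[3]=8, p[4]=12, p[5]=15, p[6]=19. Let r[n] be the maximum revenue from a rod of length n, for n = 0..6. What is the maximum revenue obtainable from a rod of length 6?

19

   n    0    1    2    3    4    5    6
r[n]    0    1    3    8   12   15   19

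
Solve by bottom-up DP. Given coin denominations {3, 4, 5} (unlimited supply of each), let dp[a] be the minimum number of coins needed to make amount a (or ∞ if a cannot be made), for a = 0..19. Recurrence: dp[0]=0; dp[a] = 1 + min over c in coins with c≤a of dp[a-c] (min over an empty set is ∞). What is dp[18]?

4

 a  0  1  2  3  4  5  6  7  8  9 10 11 12 13 14 15 16 17 18 19
dp  0  -  -  1  1  1  2  2  2  2  2  3  3  3  3  3  4  4  4  4
(- denotes ∞ / unreachable)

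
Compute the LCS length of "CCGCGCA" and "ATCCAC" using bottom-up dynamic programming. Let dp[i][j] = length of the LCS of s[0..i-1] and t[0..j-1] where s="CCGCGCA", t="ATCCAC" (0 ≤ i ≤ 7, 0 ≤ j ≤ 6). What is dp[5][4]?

2

   ''  A  T  C  C  A  C
''  0  0  0  0  0  0  0
 C  0  0  0  1  1  1  1
 C  0  0  0  1  2  2  2
 G  0  0  0  1  2  2  2
 C  0  0  0  1  2  2  3
 G  0  0  0  1  2  2  3
 C  0  0  0  1  2  2  3
 A  0  1  1  1  2  3  3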